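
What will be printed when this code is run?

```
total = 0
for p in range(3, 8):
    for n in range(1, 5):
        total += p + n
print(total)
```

150

p=3,n=1: total = 0+4 = 4
p=3,n=2: total = 4+5 = 9
p=3,n=3: total = 9+6 = 15
p=3,n=4: total = 15+7 = 22
p=4,n=1: total = 22+5 = 27
p=4,n=2: total = 27+6 = 33
p=4,n=3: total = 33+7 = 40
p=4,n=4: total = 40+8 = 48
p=5,n=1: total = 48+6 = 54
p=5,n=2: total = 54+7 = 61
p=5,n=3: total = 61+8 = 69
p=5,n=4: total = 69+9 = 78
p=6,n=1: total = 78+7 = 85
p=6,n=2: total = 85+8 = 93
p=6,n=3: total = 93+9 = 102
p=6,n=4: total = 102+10 = 112
p=7,n=1: total = 112+8 = 120
p=7,n=2: total = 120+9 = 129
p=7,n=3: total = 129+10 = 139
p=7,n=4: total = 139+11 = 150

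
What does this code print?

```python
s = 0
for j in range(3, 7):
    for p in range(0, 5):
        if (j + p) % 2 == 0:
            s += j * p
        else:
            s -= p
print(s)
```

j=3,p=0: odd sum, s = 0-0 = 0
j=3,p=1: even sum, s = 0+3 = 3
j=3,p=2: odd sum, s = 3-2 = 1
j=3,p=3: even sum, s = 1+9 = 10
j=3,p=4: odd sum, s = 10-4 = 6
j=4,p=0: even sum, s = 6+0 = 6
j=4,p=1: odd sum, s = 6-1 = 5
j=4,p=2: even sum, s = 5+8 = 13
j=4,p=3: odd sum, s = 13-3 = 10
j=4,p=4: even sum, s = 10+16 = 26
j=5,p=0: odd sum, s = 26-0 = 26
j=5,p=1: even sum, s = 26+5 = 31
j=5,p=2: odd sum, s = 31-2 = 29
j=5,p=3: even sum, s = 29+15 = 44
j=5,p=4: odd sum, s = 44-4 = 40
j=6,p=0: even sum, s = 40+0 = 40
j=6,p=1: odd sum, s = 40-1 = 39
j=6,p=2: even sum, s = 39+12 = 51
j=6,p=3: odd sum, s = 51-3 = 48
j=6,p=4: even sum, s = 48+24 = 72

72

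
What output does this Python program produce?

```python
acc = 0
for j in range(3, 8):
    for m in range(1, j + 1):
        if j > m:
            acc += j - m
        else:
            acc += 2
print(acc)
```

65

j=3,m=1: 3>1, acc = 0+2 = 2
j=3,m=2: 3>2, acc = 2+1 = 3
j=3,m=3: not 3>3, acc = 3+2 = 5
j=4,m=1: 4>1, acc = 5+3 = 8
j=4,m=2: 4>2, acc = 8+2 = 10
j=4,m=3: 4>3, acc = 10+1 = 11
j=4,m=4: not 4>4, acc = 11+2 = 13
j=5,m=1: 5>1, acc = 13+4 = 17
j=5,m=2: 5>2, acc = 17+3 = 20
j=5,m=3: 5>3, acc = 20+2 = 22
j=5,m=4: 5>4, acc = 22+1 = 23
j=5,m=5: not 5>5, acc = 23+2 = 25
j=6,m=1: 6>1, acc = 25+5 = 30
j=6,m=2: 6>2, acc = 30+4 = 34
j=6,m=3: 6>3, acc = 34+3 = 37
j=6,m=4: 6>4, acc = 37+2 = 39
j=6,m=5: 6>5, acc = 39+1 = 40
j=6,m=6: not 6>6, acc = 40+2 = 42
j=7,m=1: 7>1, acc = 42+6 = 48
j=7,m=2: 7>2, acc = 48+5 = 53
j=7,m=3: 7>3, acc = 53+4 = 57
j=7,m=4: 7>4, acc = 57+3 = 60
j=7,m=5: 7>5, acc = 60+2 = 62
j=7,m=6: 7>6, acc = 62+1 = 63
j=7,m=7: not 7>7, acc = 63+2 = 65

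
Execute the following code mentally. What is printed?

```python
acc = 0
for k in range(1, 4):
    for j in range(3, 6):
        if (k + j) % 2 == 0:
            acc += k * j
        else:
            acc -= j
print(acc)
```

k=1,j=3: even sum, acc = 0+3 = 3
k=1,j=4: odd sum, acc = 3-4 = -1
k=1,j=5: even sum, acc = (-1)+5 = 4
k=2,j=3: odd sum, acc = 4-3 = 1
k=2,j=4: even sum, acc = 1+8 = 9
k=2,j=5: odd sum, acc = 9-5 = 4
k=3,j=3: even sum, acc = 4+9 = 13
k=3,j=4: odd sum, acc = 13-4 = 9
k=3,j=5: even sum, acc = 9+15 = 24

24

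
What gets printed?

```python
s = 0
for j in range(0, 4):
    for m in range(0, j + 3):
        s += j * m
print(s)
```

j=0,m=0: s = 0+0 = 0
j=0,m=1: s = 0+0 = 0
j=0,m=2: s = 0+0 = 0
j=1,m=0: s = 0+0 = 0
j=1,m=1: s = 0+1 = 1
j=1,m=2: s = 1+2 = 3
j=1,m=3: s = 3+3 = 6
j=2,m=0: s = 6+0 = 6
j=2,m=1: s = 6+2 = 8
j=2,m=2: s = 8+4 = 12
j=2,m=3: s = 12+6 = 18
j=2,m=4: s = 18+8 = 26
j=3,m=0: s = 26+0 = 26
j=3,m=1: s = 26+3 = 29
j=3,m=2: s = 29+6 = 35
j=3,m=3: s = 35+9 = 44
j=3,m=4: s = 44+12 = 56
j=3,m=5: s = 56+15 = 71

71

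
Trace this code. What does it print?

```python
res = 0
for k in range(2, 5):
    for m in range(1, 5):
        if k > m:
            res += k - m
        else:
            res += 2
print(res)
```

k=2,m=1: 2>1, res = 0+1 = 1
k=2,m=2: not 2>2, res = 1+2 = 3
k=2,m=3: not 2>3, res = 3+2 = 5
k=2,m=4: not 2>4, res = 5+2 = 7
k=3,m=1: 3>1, res = 7+2 = 9
k=3,m=2: 3>2, res = 9+1 = 10
k=3,m=3: not 3>3, res = 10+2 = 12
k=3,m=4: not 3>4, res = 12+2 = 14
k=4,m=1: 4>1, res = 14+3 = 17
k=4,m=2: 4>2, res = 17+2 = 19
k=4,m=3: 4>3, res = 19+1 = 20
k=4,m=4: not 4>4, res = 20+2 = 22

22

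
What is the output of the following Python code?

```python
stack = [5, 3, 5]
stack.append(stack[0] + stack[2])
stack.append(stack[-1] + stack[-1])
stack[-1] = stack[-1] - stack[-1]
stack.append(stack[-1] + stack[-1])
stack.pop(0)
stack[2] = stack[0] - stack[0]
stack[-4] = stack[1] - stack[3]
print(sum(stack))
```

8

append stack[0]+stack[2] = 5+5 = 10 → [5, 3, 5, 10]
append stack[-1]+stack[-1] = 10+10 = 20 → [5, 3, 5, 10, 20]
stack[-1] = stack[-1]-stack[-1] = 20-20 = 0 → [5, 3, 5, 10, 0]
append stack[-1]+stack[-1] = 0+0 = 0 → [5, 3, 5, 10, 0, 0]
pop(0) removes 5 → [3, 5, 10, 0, 0]
stack[2] = stack[0]-stack[0] = 3-3 = 0 → [3, 5, 0, 0, 0]
stack[-4] = stack[1]-stack[3] = 5-0 = 5 → [3, 5, 0, 0, 0]
sum = 8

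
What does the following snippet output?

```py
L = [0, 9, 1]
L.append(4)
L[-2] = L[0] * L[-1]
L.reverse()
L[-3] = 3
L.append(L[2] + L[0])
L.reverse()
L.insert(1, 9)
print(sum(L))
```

38

append 4 → [0, 9, 1, 4]
L[-2] = L[0]*L[-1] = 0*4 = 0 → [0, 9, 0, 4]
reverse → [4, 0, 9, 0]
L[-3] = 3 → [4, 3, 9, 0]
append L[2]+L[0] = 9+4 = 13 → [4, 3, 9, 0, 13]
reverse → [13, 0, 9, 3, 4]
insert 9 at 1 → [13, 9, 0, 9, 3, 4]
sum = 38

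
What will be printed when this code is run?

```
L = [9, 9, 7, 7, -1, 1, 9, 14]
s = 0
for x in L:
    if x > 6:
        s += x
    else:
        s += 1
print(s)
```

57

x=9: >6, s = 0+9 = 9
x=9: >6, s = 9+9 = 18
x=7: >6, s = 18+7 = 25
x=7: >6, s = 25+7 = 32
x=-1: not >6, s = 32+1 = 33
x=1: not >6, s = 33+1 = 34
x=9: >6, s = 34+9 = 43
x=14: >6, s = 43+14 = 57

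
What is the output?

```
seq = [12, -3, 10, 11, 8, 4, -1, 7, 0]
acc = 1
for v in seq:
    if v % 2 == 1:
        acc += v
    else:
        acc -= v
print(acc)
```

-19

v=12: not odd, acc = 1-12 = -11
v=-3: odd, acc = (-11)+(-3) = -14
v=10: not odd, acc = (-14)-10 = -24
v=11: odd, acc = (-24)+11 = -13
v=8: not odd, acc = (-13)-8 = -21
v=4: not odd, acc = (-21)-4 = -25
v=-1: odd, acc = (-25)+(-1) = -26
v=7: odd, acc = (-26)+7 = -19
v=0: not odd, acc = (-19)-0 = -19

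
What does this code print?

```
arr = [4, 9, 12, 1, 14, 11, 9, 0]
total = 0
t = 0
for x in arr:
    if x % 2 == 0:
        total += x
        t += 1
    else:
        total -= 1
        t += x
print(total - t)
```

-8

x=4: even, total = 0+4 = 4; t=1
x=9: not even, total = 4-1 = 3; t=10
x=12: even, total = 3+12 = 15; t=11
x=1: not even, total = 15-1 = 14; t=12
x=14: even, total = 14+14 = 28; t=13
x=11: not even, total = 28-1 = 27; t=24
x=9: not even, total = 27-1 = 26; t=33
x=0: even, total = 26+0 = 26; t=34
total-t = 26-34 = -8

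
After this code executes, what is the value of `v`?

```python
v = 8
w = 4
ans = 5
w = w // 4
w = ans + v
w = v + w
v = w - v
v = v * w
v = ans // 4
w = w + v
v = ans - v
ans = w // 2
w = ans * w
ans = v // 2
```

4

w = 4//4 = 1
w = 5+8 = 13
w = 8+13 = 21
v = 21-8 = 13
v = 13*21 = 273
v = 5//4 = 1
w = 21+1 = 22
v = 5-1 = 4
ans = 22//2 = 11
w = 11*22 = 242
ans = 4//2 = 2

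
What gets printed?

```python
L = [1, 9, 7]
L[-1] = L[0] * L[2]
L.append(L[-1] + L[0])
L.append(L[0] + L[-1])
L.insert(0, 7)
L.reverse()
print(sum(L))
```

L[-1] = L[0]*L[2] = 1*7 = 7 → [1, 9, 7]
append L[-1]+L[0] = 7+1 = 8 → [1, 9, 7, 8]
append L[0]+L[-1] = 1+8 = 9 → [1, 9, 7, 8, 9]
insert 7 at 0 → [7, 1, 9, 7, 8, 9]
reverse → [9, 8, 7, 9, 1, 7]
sum = 41

41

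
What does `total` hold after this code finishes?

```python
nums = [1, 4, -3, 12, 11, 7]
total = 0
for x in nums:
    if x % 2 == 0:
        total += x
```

16

x=1: not even
x=4: even, total = 0+4 = 4
x=-3: not even
x=12: even, total = 4+12 = 16
x=11: not even
x=7: not even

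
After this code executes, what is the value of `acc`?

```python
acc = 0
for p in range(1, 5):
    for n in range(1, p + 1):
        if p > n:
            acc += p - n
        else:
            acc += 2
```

p=1,n=1: not 1>1, acc = 0+2 = 2
p=2,n=1: 2>1, acc = 2+1 = 3
p=2,n=2: not 2>2, acc = 3+2 = 5
p=3,n=1: 3>1, acc = 5+2 = 7
p=3,n=2: 3>2, acc = 7+1 = 8
p=3,n=3: not 3>3, acc = 8+2 = 10
p=4,n=1: 4>1, acc = 10+3 = 13
p=4,n=2: 4>2, acc = 13+2 = 15
p=4,n=3: 4>3, acc = 15+1 = 16
p=4,n=4: not 4>4, acc = 16+2 = 18

18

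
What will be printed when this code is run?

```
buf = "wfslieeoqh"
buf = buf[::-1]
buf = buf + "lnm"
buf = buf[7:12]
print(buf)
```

reverse → 'hqoeeilsfw'
+ 'lnm' → 'hqoeeilsfwlnm'
slice [7:12] → 'sfwln'

sfwln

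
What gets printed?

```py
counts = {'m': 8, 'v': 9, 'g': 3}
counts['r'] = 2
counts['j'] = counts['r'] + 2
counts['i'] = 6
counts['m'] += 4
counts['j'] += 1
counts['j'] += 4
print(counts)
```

counts['r'] = 2 → {'m': 8, 'v': 9, 'g': 3, 'r': 2}
counts['j'] = counts['r']+2 = 4 → {'m': 8, 'v': 9, 'g': 3, 'r': 2, 'j': 4}
counts['i'] = 6 → {'m': 8, 'v': 9, 'g': 3, 'r': 2, 'j': 4, 'i': 6}
counts['m'] = 8+4 = 12 → {'m': 12, 'v': 9, 'g': 3, 'r': 2, 'j': 4, 'i': 6}
counts['j'] = 4+1 = 5 → {'m': 12, 'v': 9, 'g': 3, 'r': 2, 'j': 5, 'i': 6}
counts['j'] = 5+4 = 9 → {'m': 12, 'v': 9, 'g': 3, 'r': 2, 'j': 9, 'i': 6}

{'m': 12, 'v': 9, 'g': 3, 'r': 2, 'j': 9, 'i': 6}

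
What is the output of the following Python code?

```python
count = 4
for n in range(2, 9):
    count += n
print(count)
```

n=2: count = 4+2 = 6
n=3: count = 6+3 = 9
n=4: count = 9+4 = 13
n=5: count = 13+5 = 18
n=6: count = 18+6 = 24
n=7: count = 24+7 = 31
n=8: count = 31+8 = 39

39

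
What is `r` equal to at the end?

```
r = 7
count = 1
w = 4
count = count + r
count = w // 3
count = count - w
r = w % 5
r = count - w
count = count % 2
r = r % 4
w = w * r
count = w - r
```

count = 1+7 = 8
count = 4//3 = 1
count = 1-4 = -3
r = 4%5 = 4
r = (-3)-4 = -7
count = (-3)%2 = 1
r = (-7)%4 = 1
w = 4*1 = 4
count = 4-1 = 3

1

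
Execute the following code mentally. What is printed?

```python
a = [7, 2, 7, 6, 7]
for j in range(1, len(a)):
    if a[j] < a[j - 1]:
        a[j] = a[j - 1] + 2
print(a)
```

j=1: 2<7, a[1] = 7+2 = 9 → [7, 9, 7, 6, 7]
j=2: 7<9, a[2] = 9+2 = 11 → [7, 9, 11, 6, 7]
j=3: 6<11, a[3] = 11+2 = 13 → [7, 9, 11, 13, 7]
j=4: 7<13, a[4] = 13+2 = 15 → [7, 9, 11, 13, 15]

[7, 9, 11, 13, 15]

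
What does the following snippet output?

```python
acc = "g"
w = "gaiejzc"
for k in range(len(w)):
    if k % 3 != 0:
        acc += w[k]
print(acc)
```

gaijz

k=0: skip
k=1: add 'a' → 'ga'
k=2: add 'i' → 'gai'
k=3: skip
k=4: add 'j' → 'gaij'
k=5: add 'z' → 'gaijz'
k=6: skip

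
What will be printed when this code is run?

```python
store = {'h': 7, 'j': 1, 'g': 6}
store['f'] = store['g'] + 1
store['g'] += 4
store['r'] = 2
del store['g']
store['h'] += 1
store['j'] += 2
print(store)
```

store['f'] = store['g']+1 = 7 → {'h': 7, 'j': 1, 'g': 6, 'f': 7}
store['g'] = 6+4 = 10 → {'h': 7, 'j': 1, 'g': 10, 'f': 7}
store['r'] = 2 → {'h': 7, 'j': 1, 'g': 10, 'f': 7, 'r': 2}
del 'g' → {'h': 7, 'j': 1, 'f': 7, 'r': 2}
store['h'] = 7+1 = 8 → {'h': 8, 'j': 1, 'f': 7, 'r': 2}
store['j'] = 1+2 = 3 → {'h': 8, 'j': 3, 'f': 7, 'r': 2}

{'h': 8, 'j': 3, 'f': 7, 'r': 2}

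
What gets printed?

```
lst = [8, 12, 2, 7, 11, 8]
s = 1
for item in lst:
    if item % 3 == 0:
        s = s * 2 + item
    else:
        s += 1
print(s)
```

20

item=8: not %3==0, s = 1+1 = 2
item=12: %3==0, s = 2*2+12 = 16
item=2: not %3==0, s = 16+1 = 17
item=7: not %3==0, s = 17+1 = 18
item=11: not %3==0, s = 18+1 = 19
item=8: not %3==0, s = 19+1 = 20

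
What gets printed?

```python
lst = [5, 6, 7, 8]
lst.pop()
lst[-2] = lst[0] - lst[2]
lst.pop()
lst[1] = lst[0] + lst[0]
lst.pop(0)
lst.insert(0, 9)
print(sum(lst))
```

pop() removes 8 → [5, 6, 7]
lst[-2] = lst[0]-lst[2] = 5-7 = -2 → [5, -2, 7]
pop() removes 7 → [5, -2]
lst[1] = lst[0]+lst[0] = 5+5 = 10 → [5, 10]
pop(0) removes 5 → [10]
insert 9 at 0 → [9, 10]
sum = 19

19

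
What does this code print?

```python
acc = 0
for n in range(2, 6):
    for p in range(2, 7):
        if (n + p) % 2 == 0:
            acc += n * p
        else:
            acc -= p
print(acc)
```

n=2,p=2: even sum, acc = 0+4 = 4
n=2,p=3: odd sum, acc = 4-3 = 1
n=2,p=4: even sum, acc = 1+8 = 9
n=2,p=5: odd sum, acc = 9-5 = 4
n=2,p=6: even sum, acc = 4+12 = 16
n=3,p=2: odd sum, acc = 16-2 = 14
n=3,p=3: even sum, acc = 14+9 = 23
n=3,p=4: odd sum, acc = 23-4 = 19
n=3,p=5: even sum, acc = 19+15 = 34
n=3,p=6: odd sum, acc = 34-6 = 28
n=4,p=2: even sum, acc = 28+8 = 36
n=4,p=3: odd sum, acc = 36-3 = 33
n=4,p=4: even sum, acc = 33+16 = 49
n=4,p=5: odd sum, acc = 49-5 = 44
n=4,p=6: even sum, acc = 44+24 = 68
n=5,p=2: odd sum, acc = 68-2 = 66
n=5,p=3: even sum, acc = 66+15 = 81
n=5,p=4: odd sum, acc = 81-4 = 77
n=5,p=5: even sum, acc = 77+25 = 102
n=5,p=6: odd sum, acc = 102-6 = 96

96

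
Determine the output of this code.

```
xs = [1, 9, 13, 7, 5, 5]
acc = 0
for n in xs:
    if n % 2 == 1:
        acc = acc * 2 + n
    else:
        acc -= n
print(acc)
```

n=1: odd, acc = 0*2+1 = 1
n=9: odd, acc = 1*2+9 = 11
n=13: odd, acc = 11*2+13 = 35
n=7: odd, acc = 35*2+7 = 77
n=5: odd, acc = 77*2+5 = 159
n=5: odd, acc = 159*2+5 = 323

323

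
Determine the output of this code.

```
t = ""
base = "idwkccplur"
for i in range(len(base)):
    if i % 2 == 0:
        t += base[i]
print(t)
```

iwcpu

i=0: add 'i' → 'i'
i=1: skip
i=2: add 'w' → 'iw'
i=3: skip
i=4: add 'c' → 'iwc'
i=5: skip
i=6: add 'p' → 'iwcp'
i=7: skip
i=8: add 'u' → 'iwcpu'
i=9: skip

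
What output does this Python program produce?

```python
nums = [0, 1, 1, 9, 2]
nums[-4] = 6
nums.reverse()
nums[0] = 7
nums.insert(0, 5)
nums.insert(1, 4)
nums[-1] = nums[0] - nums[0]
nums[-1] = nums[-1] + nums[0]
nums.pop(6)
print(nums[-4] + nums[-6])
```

12

nums[-4] = 6 → [0, 6, 1, 9, 2]
reverse → [2, 9, 1, 6, 0]
nums[0] = 7 → [7, 9, 1, 6, 0]
insert 5 at 0 → [5, 7, 9, 1, 6, 0]
insert 4 at 1 → [5, 4, 7, 9, 1, 6, 0]
nums[-1] = nums[0]-nums[0] = 5-5 = 0 → [5, 4, 7, 9, 1, 6, 0]
nums[-1] = nums[-1]+nums[0] = 0+5 = 5 → [5, 4, 7, 9, 1, 6, 5]
pop(6) removes 5 → [5, 4, 7, 9, 1, 6]
nums[-4]+nums[-6] = 7+5 = 12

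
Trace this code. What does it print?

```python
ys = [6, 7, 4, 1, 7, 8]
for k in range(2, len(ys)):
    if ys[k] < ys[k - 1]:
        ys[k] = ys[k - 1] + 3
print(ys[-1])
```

k=2: 4<7, ys[2] = 7+3 = 10 → [6, 7, 10, 1, 7, 8]
k=3: 1<10, ys[3] = 10+3 = 13 → [6, 7, 10, 13, 7, 8]
k=4: 7<13, ys[4] = 13+3 = 16 → [6, 7, 10, 13, 16, 8]
k=5: 8<16, ys[5] = 16+3 = 19 → [6, 7, 10, 13, 16, 19]

19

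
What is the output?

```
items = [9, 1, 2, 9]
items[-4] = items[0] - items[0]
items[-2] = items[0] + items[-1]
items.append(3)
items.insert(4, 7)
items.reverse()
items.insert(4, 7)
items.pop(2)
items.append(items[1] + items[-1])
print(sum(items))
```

34

items[-4] = items[0]-items[0] = 9-9 = 0 → [0, 1, 2, 9]
items[-2] = items[0]+items[-1] = 0+9 = 9 → [0, 1, 9, 9]
append 3 → [0, 1, 9, 9, 3]
insert 7 at 4 → [0, 1, 9, 9, 7, 3]
reverse → [3, 7, 9, 9, 1, 0]
insert 7 at 4 → [3, 7, 9, 9, 7, 1, 0]
pop(2) removes 9 → [3, 7, 9, 7, 1, 0]
append items[1]+items[-1] = 7+0 = 7 → [3, 7, 9, 7, 1, 0, 7]
sum = 34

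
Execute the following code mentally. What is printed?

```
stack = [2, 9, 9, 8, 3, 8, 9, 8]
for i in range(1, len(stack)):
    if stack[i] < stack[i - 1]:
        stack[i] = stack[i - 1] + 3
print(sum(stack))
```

i=1: 9>=2, unchanged → [2, 9, 9, 8, 3, 8, 9, 8]
i=2: 9>=9, unchanged → [2, 9, 9, 8, 3, 8, 9, 8]
i=3: 8<9, stack[3] = 9+3 = 12 → [2, 9, 9, 12, 3, 8, 9, 8]
i=4: 3<12, stack[4] = 12+3 = 15 → [2, 9, 9, 12, 15, 8, 9, 8]
i=5: 8<15, stack[5] = 15+3 = 18 → [2, 9, 9, 12, 15, 18, 9, 8]
i=6: 9<18, stack[6] = 18+3 = 21 → [2, 9, 9, 12, 15, 18, 21, 8]
i=7: 8<21, stack[7] = 21+3 = 24 → [2, 9, 9, 12, 15, 18, 21, 24]
sum = 110

110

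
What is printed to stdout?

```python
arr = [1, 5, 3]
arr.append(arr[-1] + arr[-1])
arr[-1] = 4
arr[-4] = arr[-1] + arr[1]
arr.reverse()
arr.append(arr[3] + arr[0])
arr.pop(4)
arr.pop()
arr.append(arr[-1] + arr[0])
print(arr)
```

[4, 3, 5, 9]

append arr[-1]+arr[-1] = 3+3 = 6 → [1, 5, 3, 6]
arr[-1] = 4 → [1, 5, 3, 4]
arr[-4] = arr[-1]+arr[1] = 4+5 = 9 → [9, 5, 3, 4]
reverse → [4, 3, 5, 9]
append arr[3]+arr[0] = 9+4 = 13 → [4, 3, 5, 9, 13]
pop(4) removes 13 → [4, 3, 5, 9]
pop() removes 9 → [4, 3, 5]
append arr[-1]+arr[0] = 5+4 = 9 → [4, 3, 5, 9]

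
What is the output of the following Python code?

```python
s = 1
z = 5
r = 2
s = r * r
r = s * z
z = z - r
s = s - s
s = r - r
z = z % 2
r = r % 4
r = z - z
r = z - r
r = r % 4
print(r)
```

1

s = 2*2 = 4
r = 4*5 = 20
z = 5-20 = -15
s = 4-4 = 0
s = 20-20 = 0
z = (-15)%2 = 1
r = 20%4 = 0
r = 1-1 = 0
r = 1-0 = 1
r = 1%4 = 1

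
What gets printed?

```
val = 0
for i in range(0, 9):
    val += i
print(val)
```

i=0: val = 0+0 = 0
i=1: val = 0+1 = 1
i=2: val = 1+2 = 3
i=3: val = 3+3 = 6
i=4: val = 6+4 = 10
i=5: val = 10+5 = 15
i=6: val = 15+6 = 21
i=7: val = 21+7 = 28
i=8: val = 28+8 = 36

36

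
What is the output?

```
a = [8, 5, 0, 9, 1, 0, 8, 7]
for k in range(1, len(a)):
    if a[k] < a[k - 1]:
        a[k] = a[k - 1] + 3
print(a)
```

k=1: 5<8, a[1] = 8+3 = 11 → [8, 11, 0, 9, 1, 0, 8, 7]
k=2: 0<11, a[2] = 11+3 = 14 → [8, 11, 14, 9, 1, 0, 8, 7]
k=3: 9<14, a[3] = 14+3 = 17 → [8, 11, 14, 17, 1, 0, 8, 7]
k=4: 1<17, a[4] = 17+3 = 20 → [8, 11, 14, 17, 20, 0, 8, 7]
k=5: 0<20, a[5] = 20+3 = 23 → [8, 11, 14, 17, 20, 23, 8, 7]
k=6: 8<23, a[6] = 23+3 = 26 → [8, 11, 14, 17, 20, 23, 26, 7]
k=7: 7<26, a[7] = 26+3 = 29 → [8, 11, 14, 17, 20, 23, 26, 29]

[8, 11, 14, 17, 20, 23, 26, 29]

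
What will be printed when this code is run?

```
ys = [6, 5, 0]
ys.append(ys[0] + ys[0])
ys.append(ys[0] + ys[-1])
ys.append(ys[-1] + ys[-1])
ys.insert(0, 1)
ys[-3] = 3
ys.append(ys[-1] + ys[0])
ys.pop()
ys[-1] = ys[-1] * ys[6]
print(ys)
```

append ys[0]+ys[0] = 6+6 = 12 → [6, 5, 0, 12]
append ys[0]+ys[-1] = 6+12 = 18 → [6, 5, 0, 12, 18]
append ys[-1]+ys[-1] = 18+18 = 36 → [6, 5, 0, 12, 18, 36]
insert 1 at 0 → [1, 6, 5, 0, 12, 18, 36]
ys[-3] = 3 → [1, 6, 5, 0, 3, 18, 36]
append ys[-1]+ys[0] = 36+1 = 37 → [1, 6, 5, 0, 3, 18, 36, 37]
pop() removes 37 → [1, 6, 5, 0, 3, 18, 36]
ys[-1] = ys[-1]*ys[6] = 36*36 = 1296 → [1, 6, 5, 0, 3, 18, 1296]

[1, 6, 5, 0, 3, 18, 1296]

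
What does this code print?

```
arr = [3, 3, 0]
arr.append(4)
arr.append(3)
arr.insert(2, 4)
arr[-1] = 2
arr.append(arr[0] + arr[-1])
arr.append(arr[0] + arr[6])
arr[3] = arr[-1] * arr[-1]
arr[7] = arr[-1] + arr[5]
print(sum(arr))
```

append 4 → [3, 3, 0, 4]
append 3 → [3, 3, 0, 4, 3]
insert 4 at 2 → [3, 3, 4, 0, 4, 3]
arr[-1] = 2 → [3, 3, 4, 0, 4, 2]
append arr[0]+arr[-1] = 3+2 = 5 → [3, 3, 4, 0, 4, 2, 5]
append arr[0]+arr[6] = 3+5 = 8 → [3, 3, 4, 0, 4, 2, 5, 8]
arr[3] = arr[-1]*arr[-1] = 8*8 = 64 → [3, 3, 4, 64, 4, 2, 5, 8]
arr[7] = arr[-1]+arr[5] = 8+2 = 10 → [3, 3, 4, 64, 4, 2, 5, 10]
sum = 95

95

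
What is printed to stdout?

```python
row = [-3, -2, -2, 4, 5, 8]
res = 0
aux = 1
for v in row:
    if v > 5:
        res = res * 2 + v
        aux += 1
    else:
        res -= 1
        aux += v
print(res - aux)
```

-6

v=-3: not >5, res = 0-1 = -1; aux=-2
v=-2: not >5, res = (-1)-1 = -2; aux=-4
v=-2: not >5, res = (-2)-1 = -3; aux=-6
v=4: not >5, res = (-3)-1 = -4; aux=-2
v=5: not >5, res = (-4)-1 = -5; aux=3
v=8: >5, res = (-5)*2+8 = -2; aux=4
res-aux = (-2)-4 = -6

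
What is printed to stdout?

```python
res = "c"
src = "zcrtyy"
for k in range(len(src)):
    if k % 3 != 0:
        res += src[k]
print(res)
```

ccryy

k=0: skip
k=1: add 'c' → 'cc'
k=2: add 'r' → 'ccr'
k=3: skip
k=4: add 'y' → 'ccry'
k=5: add 'y' → 'ccryy'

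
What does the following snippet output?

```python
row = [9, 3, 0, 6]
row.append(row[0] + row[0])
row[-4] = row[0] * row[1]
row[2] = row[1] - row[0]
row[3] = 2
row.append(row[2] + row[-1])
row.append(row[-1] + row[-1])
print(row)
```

[9, 27, 18, 2, 18, 36, 72]

append row[0]+row[0] = 9+9 = 18 → [9, 3, 0, 6, 18]
row[-4] = row[0]*row[1] = 9*3 = 27 → [9, 27, 0, 6, 18]
row[2] = row[1]-row[0] = 27-9 = 18 → [9, 27, 18, 6, 18]
row[3] = 2 → [9, 27, 18, 2, 18]
append row[2]+row[-1] = 18+18 = 36 → [9, 27, 18, 2, 18, 36]
append row[-1]+row[-1] = 36+36 = 72 → [9, 27, 18, 2, 18, 36, 72]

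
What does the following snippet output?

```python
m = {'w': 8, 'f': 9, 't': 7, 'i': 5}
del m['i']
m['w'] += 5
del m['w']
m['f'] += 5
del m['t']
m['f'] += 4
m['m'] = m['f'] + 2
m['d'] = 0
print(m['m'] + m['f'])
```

del 'i' → {'w': 8, 'f': 9, 't': 7}
m['w'] = 8+5 = 13 → {'w': 13, 'f': 9, 't': 7}
del 'w' → {'f': 9, 't': 7}
m['f'] = 9+5 = 14 → {'f': 14, 't': 7}
del 't' → {'f': 14}
m['f'] = 14+4 = 18 → {'f': 18}
m['m'] = m['f']+2 = 20 → {'f': 18, 'm': 20}
m['d'] = 0 → {'f': 18, 'm': 20, 'd': 0}
m['m']+m['f'] = 20+18 = 38

38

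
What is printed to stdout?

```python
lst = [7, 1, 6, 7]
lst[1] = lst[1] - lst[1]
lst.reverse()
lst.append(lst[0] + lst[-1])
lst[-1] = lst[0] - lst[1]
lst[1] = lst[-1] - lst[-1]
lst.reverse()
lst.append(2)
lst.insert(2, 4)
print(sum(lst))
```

21

lst[1] = lst[1]-lst[1] = 1-1 = 0 → [7, 0, 6, 7]
reverse → [7, 6, 0, 7]
append lst[0]+lst[-1] = 7+7 = 14 → [7, 6, 0, 7, 14]
lst[-1] = lst[0]-lst[1] = 7-6 = 1 → [7, 6, 0, 7, 1]
lst[1] = lst[-1]-lst[-1] = 1-1 = 0 → [7, 0, 0, 7, 1]
reverse → [1, 7, 0, 0, 7]
append 2 → [1, 7, 0, 0, 7, 2]
insert 4 at 2 → [1, 7, 4, 0, 0, 7, 2]
sum = 21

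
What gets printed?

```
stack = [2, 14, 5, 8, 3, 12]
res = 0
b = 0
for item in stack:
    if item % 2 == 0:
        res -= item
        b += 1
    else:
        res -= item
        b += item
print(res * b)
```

-528

item=2: even, res = 0-2 = -2; b=1
item=14: even, res = (-2)-14 = -16; b=2
item=5: not even, res = (-16)-5 = -21; b=7
item=8: even, res = (-21)-8 = -29; b=8
item=3: not even, res = (-29)-3 = -32; b=11
item=12: even, res = (-32)-12 = -44; b=12
res*b = (-44)*12 = -528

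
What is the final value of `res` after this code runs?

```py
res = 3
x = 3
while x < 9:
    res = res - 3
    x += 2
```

-6

x=3: res = 3-3 = 0
x=5: res = 0-3 = -3
x=7: res = (-3)-3 = -6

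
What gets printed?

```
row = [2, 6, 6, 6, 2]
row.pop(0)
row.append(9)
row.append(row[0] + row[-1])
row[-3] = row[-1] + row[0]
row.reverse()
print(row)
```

[15, 9, 21, 6, 6, 6]

pop(0) removes 2 → [6, 6, 6, 2]
append 9 → [6, 6, 6, 2, 9]
append row[0]+row[-1] = 6+9 = 15 → [6, 6, 6, 2, 9, 15]
row[-3] = row[-1]+row[0] = 15+6 = 21 → [6, 6, 6, 21, 9, 15]
reverse → [15, 9, 21, 6, 6, 6]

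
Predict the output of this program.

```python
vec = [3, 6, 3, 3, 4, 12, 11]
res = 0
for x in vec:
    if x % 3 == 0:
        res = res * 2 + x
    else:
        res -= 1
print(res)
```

123

x=3: %3==0, res = 0*2+3 = 3
x=6: %3==0, res = 3*2+6 = 12
x=3: %3==0, res = 12*2+3 = 27
x=3: %3==0, res = 27*2+3 = 57
x=4: not %3==0, res = 57-1 = 56
x=12: %3==0, res = 56*2+12 = 124
x=11: not %3==0, res = 124-1 = 123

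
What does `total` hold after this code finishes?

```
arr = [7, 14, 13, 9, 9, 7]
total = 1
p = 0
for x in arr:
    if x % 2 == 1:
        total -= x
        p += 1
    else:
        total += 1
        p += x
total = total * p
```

x=7: odd, total = 1-7 = -6; p=1
x=14: not odd, total = (-6)+1 = -5; p=15
x=13: odd, total = (-5)-13 = -18; p=16
x=9: odd, total = (-18)-9 = -27; p=17
x=9: odd, total = (-27)-9 = -36; p=18
x=7: odd, total = (-36)-7 = -43; p=19
total*p = (-43)*19 = -817

-817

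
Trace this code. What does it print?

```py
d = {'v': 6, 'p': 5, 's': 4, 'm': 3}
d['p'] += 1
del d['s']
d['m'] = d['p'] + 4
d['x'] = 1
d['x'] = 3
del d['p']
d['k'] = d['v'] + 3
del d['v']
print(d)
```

{'m': 10, 'x': 3, 'k': 9}

d['p'] = 5+1 = 6 → {'v': 6, 'p': 6, 's': 4, 'm': 3}
del 's' → {'v': 6, 'p': 6, 'm': 3}
d['m'] = d['p']+4 = 10 → {'v': 6, 'p': 6, 'm': 10}
d['x'] = 1 → {'v': 6, 'p': 6, 'm': 10, 'x': 1}
d['x'] = 3 → {'v': 6, 'p': 6, 'm': 10, 'x': 3}
del 'p' → {'v': 6, 'm': 10, 'x': 3}
d['k'] = d['v']+3 = 9 → {'v': 6, 'm': 10, 'x': 3, 'k': 9}
del 'v' → {'m': 10, 'x': 3, 'k': 9}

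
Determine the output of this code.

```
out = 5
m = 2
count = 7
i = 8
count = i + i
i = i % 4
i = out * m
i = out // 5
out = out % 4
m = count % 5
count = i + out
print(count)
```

count = 8+8 = 16
i = 8%4 = 0
i = 5*2 = 10
i = 5//5 = 1
out = 5%4 = 1
m = 16%5 = 1
count = 1+1 = 2

2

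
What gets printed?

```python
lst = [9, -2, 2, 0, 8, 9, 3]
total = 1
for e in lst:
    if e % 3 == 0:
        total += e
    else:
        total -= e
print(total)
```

e=9: %3==0, total = 1+9 = 10
e=-2: not %3==0, total = 10-(-2) = 12
e=2: not %3==0, total = 12-2 = 10
e=0: %3==0, total = 10+0 = 10
e=8: not %3==0, total = 10-8 = 2
e=9: %3==0, total = 2+9 = 11
e=3: %3==0, total = 11+3 = 14

14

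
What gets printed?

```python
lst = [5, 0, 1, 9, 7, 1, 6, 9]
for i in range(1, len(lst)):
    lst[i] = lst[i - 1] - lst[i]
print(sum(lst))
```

i=1: lst[1] = 5-0 = 5 → [5, 5, 1, 9, 7, 1, 6, 9]
i=2: lst[2] = 5-1 = 4 → [5, 5, 4, 9, 7, 1, 6, 9]
i=3: lst[3] = 4-9 = -5 → [5, 5, 4, -5, 7, 1, 6, 9]
i=4: lst[4] = (-5)-7 = -12 → [5, 5, 4, -5, -12, 1, 6, 9]
i=5: lst[5] = (-12)-1 = -13 → [5, 5, 4, -5, -12, -13, 6, 9]
i=6: lst[6] = (-13)-6 = -19 → [5, 5, 4, -5, -12, -13, -19, 9]
i=7: lst[7] = (-19)-9 = -28 → [5, 5, 4, -5, -12, -13, -19, -28]
sum = -63

-63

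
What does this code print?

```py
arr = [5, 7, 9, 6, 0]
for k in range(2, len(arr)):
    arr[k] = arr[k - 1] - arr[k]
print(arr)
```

[5, 7, -2, -8, -8]

k=2: arr[2] = 7-9 = -2 → [5, 7, -2, 6, 0]
k=3: arr[3] = (-2)-6 = -8 → [5, 7, -2, -8, 0]
k=4: arr[4] = (-8)-0 = -8 → [5, 7, -2, -8, -8]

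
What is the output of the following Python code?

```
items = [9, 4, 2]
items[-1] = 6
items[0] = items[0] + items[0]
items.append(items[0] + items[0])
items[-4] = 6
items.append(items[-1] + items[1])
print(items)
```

items[-1] = 6 → [9, 4, 6]
items[0] = items[0]+items[0] = 9+9 = 18 → [18, 4, 6]
append items[0]+items[0] = 18+18 = 36 → [18, 4, 6, 36]
items[-4] = 6 → [6, 4, 6, 36]
append items[-1]+items[1] = 36+4 = 40 → [6, 4, 6, 36, 40]

[6, 4, 6, 36, 40]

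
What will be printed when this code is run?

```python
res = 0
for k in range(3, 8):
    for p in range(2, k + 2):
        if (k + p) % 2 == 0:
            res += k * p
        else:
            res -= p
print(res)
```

k=3,p=2: odd sum, res = 0-2 = -2
k=3,p=3: even sum, res = (-2)+9 = 7
k=3,p=4: odd sum, res = 7-4 = 3
k=4,p=2: even sum, res = 3+8 = 11
k=4,p=3: odd sum, res = 11-3 = 8
k=4,p=4: even sum, res = 8+16 = 24
k=4,p=5: odd sum, res = 24-5 = 19
k=5,p=2: odd sum, res = 19-2 = 17
k=5,p=3: even sum, res = 17+15 = 32
k=5,p=4: odd sum, res = 32-4 = 28
k=5,p=5: even sum, res = 28+25 = 53
k=5,p=6: odd sum, res = 53-6 = 47
k=6,p=2: even sum, res = 47+12 = 59
k=6,p=3: odd sum, res = 59-3 = 56
k=6,p=4: even sum, res = 56+24 = 80
k=6,p=5: odd sum, res = 80-5 = 75
k=6,p=6: even sum, res = 75+36 = 111
k=6,p=7: odd sum, res = 111-7 = 104
k=7,p=2: odd sum, res = 104-2 = 102
k=7,p=3: even sum, res = 102+21 = 123
k=7,p=4: odd sum, res = 123-4 = 119
k=7,p=5: even sum, res = 119+35 = 154
k=7,p=6: odd sum, res = 154-6 = 148
k=7,p=7: even sum, res = 148+49 = 197
k=7,p=8: odd sum, res = 197-8 = 189

189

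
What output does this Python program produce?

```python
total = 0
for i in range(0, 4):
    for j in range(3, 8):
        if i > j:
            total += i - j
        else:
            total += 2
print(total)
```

40

i=0,j=3: not 0>3, total = 0+2 = 2
i=0,j=4: not 0>4, total = 2+2 = 4
i=0,j=5: not 0>5, total = 4+2 = 6
i=0,j=6: not 0>6, total = 6+2 = 8
i=0,j=7: not 0>7, total = 8+2 = 10
i=1,j=3: not 1>3, total = 10+2 = 12
i=1,j=4: not 1>4, total = 12+2 = 14
i=1,j=5: not 1>5, total = 14+2 = 16
i=1,j=6: not 1>6, total = 16+2 = 18
i=1,j=7: not 1>7, total = 18+2 = 20
i=2,j=3: not 2>3, total = 20+2 = 22
i=2,j=4: not 2>4, total = 22+2 = 24
i=2,j=5: not 2>5, total = 24+2 = 26
i=2,j=6: not 2>6, total = 26+2 = 28
i=2,j=7: not 2>7, total = 28+2 = 30
i=3,j=3: not 3>3, total = 30+2 = 32
i=3,j=4: not 3>4, total = 32+2 = 34
i=3,j=5: not 3>5, total = 34+2 = 36
i=3,j=6: not 3>6, total = 36+2 = 38
i=3,j=7: not 3>7, total = 38+2 = 40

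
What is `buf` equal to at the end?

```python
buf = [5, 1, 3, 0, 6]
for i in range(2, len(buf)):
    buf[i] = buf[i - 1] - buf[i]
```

i=2: buf[2] = 1-3 = -2 → [5, 1, -2, 0, 6]
i=3: buf[3] = (-2)-0 = -2 → [5, 1, -2, -2, 6]
i=4: buf[4] = (-2)-6 = -8 → [5, 1, -2, -2, -8]

[5, 1, -2, -2, -8]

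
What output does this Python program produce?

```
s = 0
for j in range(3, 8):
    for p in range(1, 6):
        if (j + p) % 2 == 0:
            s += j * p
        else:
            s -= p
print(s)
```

159

j=3,p=1: even sum, s = 0+3 = 3
j=3,p=2: odd sum, s = 3-2 = 1
j=3,p=3: even sum, s = 1+9 = 10
j=3,p=4: odd sum, s = 10-4 = 6
j=3,p=5: even sum, s = 6+15 = 21
j=4,p=1: odd sum, s = 21-1 = 20
j=4,p=2: even sum, s = 20+8 = 28
j=4,p=3: odd sum, s = 28-3 = 25
j=4,p=4: even sum, s = 25+16 = 41
j=4,p=5: odd sum, s = 41-5 = 36
j=5,p=1: even sum, s = 36+5 = 41
j=5,p=2: odd sum, s = 41-2 = 39
j=5,p=3: even sum, s = 39+15 = 54
j=5,p=4: odd sum, s = 54-4 = 50
j=5,p=5: even sum, s = 50+25 = 75
j=6,p=1: odd sum, s = 75-1 = 74
j=6,p=2: even sum, s = 74+12 = 86
j=6,p=3: odd sum, s = 86-3 = 83
j=6,p=4: even sum, s = 83+24 = 107
j=6,p=5: odd sum, s = 107-5 = 102
j=7,p=1: even sum, s = 102+7 = 109
j=7,p=2: odd sum, s = 109-2 = 107
j=7,p=3: even sum, s = 107+21 = 128
j=7,p=4: odd sum, s = 128-4 = 124
j=7,p=5: even sum, s = 124+35 = 159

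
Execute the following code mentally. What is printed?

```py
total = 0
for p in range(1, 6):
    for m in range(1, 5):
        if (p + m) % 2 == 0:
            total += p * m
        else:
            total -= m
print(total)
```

46

p=1,m=1: even sum, total = 0+1 = 1
p=1,m=2: odd sum, total = 1-2 = -1
p=1,m=3: even sum, total = (-1)+3 = 2
p=1,m=4: odd sum, total = 2-4 = -2
p=2,m=1: odd sum, total = (-2)-1 = -3
p=2,m=2: even sum, total = (-3)+4 = 1
p=2,m=3: odd sum, total = 1-3 = -2
p=2,m=4: even sum, total = (-2)+8 = 6
p=3,m=1: even sum, total = 6+3 = 9
p=3,m=2: odd sum, total = 9-2 = 7
p=3,m=3: even sum, total = 7+9 = 16
p=3,m=4: odd sum, total = 16-4 = 12
p=4,m=1: odd sum, total = 12-1 = 11
p=4,m=2: even sum, total = 11+8 = 19
p=4,m=3: odd sum, total = 19-3 = 16
p=4,m=4: even sum, total = 16+16 = 32
p=5,m=1: even sum, total = 32+5 = 37
p=5,m=2: odd sum, total = 37-2 = 35
p=5,m=3: even sum, total = 35+15 = 50
p=5,m=4: odd sum, total = 50-4 = 46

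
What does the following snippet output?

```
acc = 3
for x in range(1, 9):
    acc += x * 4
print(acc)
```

x=1: acc = 3+1*4 = 7
x=2: acc = 7+2*4 = 15
x=3: acc = 15+3*4 = 27
x=4: acc = 27+4*4 = 43
x=5: acc = 43+5*4 = 63
x=6: acc = 63+6*4 = 87
x=7: acc = 87+7*4 = 115
x=8: acc = 115+8*4 = 147

147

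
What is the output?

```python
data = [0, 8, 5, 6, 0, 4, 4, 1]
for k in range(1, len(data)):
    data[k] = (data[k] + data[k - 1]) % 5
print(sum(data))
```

k=1: data[1] = (8+0)%5 = 3 → [0, 3, 5, 6, 0, 4, 4, 1]
k=2: data[2] = (5+3)%5 = 3 → [0, 3, 3, 6, 0, 4, 4, 1]
k=3: data[3] = (6+3)%5 = 4 → [0, 3, 3, 4, 0, 4, 4, 1]
k=4: data[4] = (0+4)%5 = 4 → [0, 3, 3, 4, 4, 4, 4, 1]
k=5: data[5] = (4+4)%5 = 3 → [0, 3, 3, 4, 4, 3, 4, 1]
k=6: data[6] = (4+3)%5 = 2 → [0, 3, 3, 4, 4, 3, 2, 1]
k=7: data[7] = (1+2)%5 = 3 → [0, 3, 3, 4, 4, 3, 2, 3]
sum = 22

22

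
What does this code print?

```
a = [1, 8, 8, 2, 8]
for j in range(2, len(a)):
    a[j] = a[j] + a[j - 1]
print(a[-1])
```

26

j=2: a[2] = 8+8 = 16 → [1, 8, 16, 2, 8]
j=3: a[3] = 2+16 = 18 → [1, 8, 16, 18, 8]
j=4: a[4] = 8+18 = 26 → [1, 8, 16, 18, 26]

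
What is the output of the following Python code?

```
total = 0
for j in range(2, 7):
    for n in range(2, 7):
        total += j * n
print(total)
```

400

j=2,n=2: total = 0+4 = 4
j=2,n=3: total = 4+6 = 10
j=2,n=4: total = 10+8 = 18
j=2,n=5: total = 18+10 = 28
j=2,n=6: total = 28+12 = 40
j=3,n=2: total = 40+6 = 46
j=3,n=3: total = 46+9 = 55
j=3,n=4: total = 55+12 = 67
j=3,n=5: total = 67+15 = 82
j=3,n=6: total = 82+18 = 100
j=4,n=2: total = 100+8 = 108
j=4,n=3: total = 108+12 = 120
j=4,n=4: total = 120+16 = 136
j=4,n=5: total = 136+20 = 156
j=4,n=6: total = 156+24 = 180
j=5,n=2: total = 180+10 = 190
j=5,n=3: total = 190+15 = 205
j=5,n=4: total = 205+20 = 225
j=5,n=5: total = 225+25 = 250
j=5,n=6: total = 250+30 = 280
j=6,n=2: total = 280+12 = 292
j=6,n=3: total = 292+18 = 310
j=6,n=4: total = 310+24 = 334
j=6,n=5: total = 334+30 = 364
j=6,n=6: total = 364+36 = 400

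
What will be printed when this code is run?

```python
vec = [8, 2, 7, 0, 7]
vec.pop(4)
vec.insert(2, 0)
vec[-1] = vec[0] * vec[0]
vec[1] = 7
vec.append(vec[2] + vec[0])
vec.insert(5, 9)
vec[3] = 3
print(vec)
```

pop(4) removes 7 → [8, 2, 7, 0]
insert 0 at 2 → [8, 2, 0, 7, 0]
vec[-1] = vec[0]*vec[0] = 8*8 = 64 → [8, 2, 0, 7, 64]
vec[1] = 7 → [8, 7, 0, 7, 64]
append vec[2]+vec[0] = 0+8 = 8 → [8, 7, 0, 7, 64, 8]
insert 9 at 5 → [8, 7, 0, 7, 64, 9, 8]
vec[3] = 3 → [8, 7, 0, 3, 64, 9, 8]

[8, 7, 0, 3, 64, 9, 8]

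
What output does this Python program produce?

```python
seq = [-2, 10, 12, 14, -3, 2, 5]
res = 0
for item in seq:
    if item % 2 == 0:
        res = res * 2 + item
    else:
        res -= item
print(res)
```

127

item=-2: even, res = 0*2+(-2) = -2
item=10: even, res = (-2)*2+10 = 6
item=12: even, res = 6*2+12 = 24
item=14: even, res = 24*2+14 = 62
item=-3: not even, res = 62-(-3) = 65
item=2: even, res = 65*2+2 = 132
item=5: not even, res = 132-5 = 127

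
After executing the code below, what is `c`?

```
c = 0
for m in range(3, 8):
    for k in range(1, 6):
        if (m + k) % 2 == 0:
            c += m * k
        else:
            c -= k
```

159

m=3,k=1: even sum, c = 0+3 = 3
m=3,k=2: odd sum, c = 3-2 = 1
m=3,k=3: even sum, c = 1+9 = 10
m=3,k=4: odd sum, c = 10-4 = 6
m=3,k=5: even sum, c = 6+15 = 21
m=4,k=1: odd sum, c = 21-1 = 20
m=4,k=2: even sum, c = 20+8 = 28
m=4,k=3: odd sum, c = 28-3 = 25
m=4,k=4: even sum, c = 25+16 = 41
m=4,k=5: odd sum, c = 41-5 = 36
m=5,k=1: even sum, c = 36+5 = 41
m=5,k=2: odd sum, c = 41-2 = 39
m=5,k=3: even sum, c = 39+15 = 54
m=5,k=4: odd sum, c = 54-4 = 50
m=5,k=5: even sum, c = 50+25 = 75
m=6,k=1: odd sum, c = 75-1 = 74
m=6,k=2: even sum, c = 74+12 = 86
m=6,k=3: odd sum, c = 86-3 = 83
m=6,k=4: even sum, c = 83+24 = 107
m=6,k=5: odd sum, c = 107-5 = 102
m=7,k=1: even sum, c = 102+7 = 109
m=7,k=2: odd sum, c = 109-2 = 107
m=7,k=3: even sum, c = 107+21 = 128
m=7,k=4: odd sum, c = 128-4 = 124
m=7,k=5: even sum, c = 124+35 = 159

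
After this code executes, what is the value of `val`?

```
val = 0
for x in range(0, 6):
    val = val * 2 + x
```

57

x=0: val = 0*2+0 = 0
x=1: val = 0*2+1 = 1
x=2: val = 1*2+2 = 4
x=3: val = 4*2+3 = 11
x=4: val = 11*2+4 = 26
x=5: val = 26*2+5 = 57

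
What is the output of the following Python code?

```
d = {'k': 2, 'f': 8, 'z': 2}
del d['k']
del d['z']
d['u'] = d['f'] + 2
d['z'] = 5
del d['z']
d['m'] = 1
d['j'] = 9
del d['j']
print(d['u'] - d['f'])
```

2

del 'k' → {'f': 8, 'z': 2}
del 'z' → {'f': 8}
d['u'] = d['f']+2 = 10 → {'f': 8, 'u': 10}
d['z'] = 5 → {'f': 8, 'u': 10, 'z': 5}
del 'z' → {'f': 8, 'u': 10}
d['m'] = 1 → {'f': 8, 'u': 10, 'm': 1}
d['j'] = 9 → {'f': 8, 'u': 10, 'm': 1, 'j': 9}
del 'j' → {'f': 8, 'u': 10, 'm': 1}
d['u']-d['f'] = 10-8 = 2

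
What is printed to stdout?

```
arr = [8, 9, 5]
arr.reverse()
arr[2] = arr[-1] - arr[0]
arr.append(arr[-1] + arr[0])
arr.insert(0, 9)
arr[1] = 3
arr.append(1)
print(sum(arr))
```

33

reverse → [5, 9, 8]
arr[2] = arr[-1]-arr[0] = 8-5 = 3 → [5, 9, 3]
append arr[-1]+arr[0] = 3+5 = 8 → [5, 9, 3, 8]
insert 9 at 0 → [9, 5, 9, 3, 8]
arr[1] = 3 → [9, 3, 9, 3, 8]
append 1 → [9, 3, 9, 3, 8, 1]
sum = 33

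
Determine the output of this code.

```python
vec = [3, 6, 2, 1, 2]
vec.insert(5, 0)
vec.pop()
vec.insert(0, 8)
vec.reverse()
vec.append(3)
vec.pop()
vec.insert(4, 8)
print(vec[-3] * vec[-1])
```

insert 0 at 5 → [3, 6, 2, 1, 2, 0]
pop() removes 0 → [3, 6, 2, 1, 2]
insert 8 at 0 → [8, 3, 6, 2, 1, 2]
reverse → [2, 1, 2, 6, 3, 8]
append 3 → [2, 1, 2, 6, 3, 8, 3]
pop() removes 3 → [2, 1, 2, 6, 3, 8]
insert 8 at 4 → [2, 1, 2, 6, 8, 3, 8]
vec[-3]*vec[-1] = 8*8 = 64

64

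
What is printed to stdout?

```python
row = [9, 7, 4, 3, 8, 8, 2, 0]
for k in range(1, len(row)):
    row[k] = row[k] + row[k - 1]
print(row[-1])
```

k=1: row[1] = 7+9 = 16 → [9, 16, 4, 3, 8, 8, 2, 0]
k=2: row[2] = 4+16 = 20 → [9, 16, 20, 3, 8, 8, 2, 0]
k=3: row[3] = 3+20 = 23 → [9, 16, 20, 23, 8, 8, 2, 0]
k=4: row[4] = 8+23 = 31 → [9, 16, 20, 23, 31, 8, 2, 0]
k=5: row[5] = 8+31 = 39 → [9, 16, 20, 23, 31, 39, 2, 0]
k=6: row[6] = 2+39 = 41 → [9, 16, 20, 23, 31, 39, 41, 0]
k=7: row[7] = 0+41 = 41 → [9, 16, 20, 23, 31, 39, 41, 41]

41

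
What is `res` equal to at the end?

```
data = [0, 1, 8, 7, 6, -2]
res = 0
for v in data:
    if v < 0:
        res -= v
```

2

v=0: not <0
v=1: not <0
v=8: not <0
v=7: not <0
v=6: not <0
v=-2: <0, res = 0-(-2) = 2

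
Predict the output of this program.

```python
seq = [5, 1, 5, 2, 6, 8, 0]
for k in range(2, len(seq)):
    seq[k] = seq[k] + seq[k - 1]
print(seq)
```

[5, 1, 6, 8, 14, 22, 22]

k=2: seq[2] = 5+1 = 6 → [5, 1, 6, 2, 6, 8, 0]
k=3: seq[3] = 2+6 = 8 → [5, 1, 6, 8, 6, 8, 0]
k=4: seq[4] = 6+8 = 14 → [5, 1, 6, 8, 14, 8, 0]
k=5: seq[5] = 8+14 = 22 → [5, 1, 6, 8, 14, 22, 0]
k=6: seq[6] = 0+22 = 22 → [5, 1, 6, 8, 14, 22, 22]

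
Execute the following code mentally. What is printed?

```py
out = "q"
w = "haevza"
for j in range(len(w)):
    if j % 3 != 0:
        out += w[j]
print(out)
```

qaeza

j=0: skip
j=1: add 'a' → 'qa'
j=2: add 'e' → 'qae'
j=3: skip
j=4: add 'z' → 'qaez'
j=5: add 'a' → 'qaeza'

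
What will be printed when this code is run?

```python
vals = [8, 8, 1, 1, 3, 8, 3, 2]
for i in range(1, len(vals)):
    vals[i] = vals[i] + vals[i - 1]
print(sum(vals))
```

i=1: vals[1] = 8+8 = 16 → [8, 16, 1, 1, 3, 8, 3, 2]
i=2: vals[2] = 1+16 = 17 → [8, 16, 17, 1, 3, 8, 3, 2]
i=3: vals[3] = 1+17 = 18 → [8, 16, 17, 18, 3, 8, 3, 2]
i=4: vals[4] = 3+18 = 21 → [8, 16, 17, 18, 21, 8, 3, 2]
i=5: vals[5] = 8+21 = 29 → [8, 16, 17, 18, 21, 29, 3, 2]
i=6: vals[6] = 3+29 = 32 → [8, 16, 17, 18, 21, 29, 32, 2]
i=7: vals[7] = 2+32 = 34 → [8, 16, 17, 18, 21, 29, 32, 34]
sum = 175

175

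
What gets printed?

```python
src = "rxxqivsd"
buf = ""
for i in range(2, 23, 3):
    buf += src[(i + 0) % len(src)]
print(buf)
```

i=2: add src[2]='x' → 'x'
i=5: add src[5]='v' → 'xv'
i=8: add src[0]='r' → 'xvr'
i=11: add src[3]='q' → 'xvrq'
i=14: add src[6]='s' → 'xvrqs'
i=17: add src[1]='x' → 'xvrqsx'
i=20: add src[4]='i' → 'xvrqsxi'

xvrqsxi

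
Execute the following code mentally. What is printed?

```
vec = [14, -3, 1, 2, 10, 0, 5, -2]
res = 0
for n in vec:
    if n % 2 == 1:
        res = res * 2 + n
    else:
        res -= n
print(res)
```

n=14: not odd, res = 0-14 = -14
n=-3: odd, res = (-14)*2+(-3) = -31
n=1: odd, res = (-31)*2+1 = -61
n=2: not odd, res = (-61)-2 = -63
n=10: not odd, res = (-63)-10 = -73
n=0: not odd, res = (-73)-0 = -73
n=5: odd, res = (-73)*2+5 = -141
n=-2: not odd, res = (-141)-(-2) = -139

-139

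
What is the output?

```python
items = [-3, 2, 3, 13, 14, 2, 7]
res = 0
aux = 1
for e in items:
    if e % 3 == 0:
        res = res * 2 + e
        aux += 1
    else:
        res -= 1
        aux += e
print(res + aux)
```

32

e=-3: %3==0, res = 0*2+(-3) = -3; aux=2
e=2: not %3==0, res = (-3)-1 = -4; aux=4
e=3: %3==0, res = (-4)*2+3 = -5; aux=5
e=13: not %3==0, res = (-5)-1 = -6; aux=18
e=14: not %3==0, res = (-6)-1 = -7; aux=32
e=2: not %3==0, res = (-7)-1 = -8; aux=34
e=7: not %3==0, res = (-8)-1 = -9; aux=41
res+aux = (-9)+41 = 32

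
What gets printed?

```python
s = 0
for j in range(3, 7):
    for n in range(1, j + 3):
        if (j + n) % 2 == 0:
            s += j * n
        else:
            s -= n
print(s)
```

j=3,n=1: even sum, s = 0+3 = 3
j=3,n=2: odd sum, s = 3-2 = 1
j=3,n=3: even sum, s = 1+9 = 10
j=3,n=4: odd sum, s = 10-4 = 6
j=3,n=5: even sum, s = 6+15 = 21
j=4,n=1: odd sum, s = 21-1 = 20
j=4,n=2: even sum, s = 20+8 = 28
j=4,n=3: odd sum, s = 28-3 = 25
j=4,n=4: even sum, s = 25+16 = 41
j=4,n=5: odd sum, s = 41-5 = 36
j=4,n=6: even sum, s = 36+24 = 60
j=5,n=1: even sum, s = 60+5 = 65
j=5,n=2: odd sum, s = 65-2 = 63
j=5,n=3: even sum, s = 63+15 = 78
j=5,n=4: odd sum, s = 78-4 = 74
j=5,n=5: even sum, s = 74+25 = 99
j=5,n=6: odd sum, s = 99-6 = 93
j=5,n=7: even sum, s = 93+35 = 128
j=6,n=1: odd sum, s = 128-1 = 127
j=6,n=2: even sum, s = 127+12 = 139
j=6,n=3: odd sum, s = 139-3 = 136
j=6,n=4: even sum, s = 136+24 = 160
j=6,n=5: odd sum, s = 160-5 = 155
j=6,n=6: even sum, s = 155+36 = 191
j=6,n=7: odd sum, s = 191-7 = 184
j=6,n=8: even sum, s = 184+48 = 232

232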